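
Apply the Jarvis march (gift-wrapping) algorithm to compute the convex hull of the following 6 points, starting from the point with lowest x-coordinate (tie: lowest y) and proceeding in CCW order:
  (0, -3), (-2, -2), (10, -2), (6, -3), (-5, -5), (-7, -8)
Hull (CCW) = [(-7, -8), (10, -2), (-2, -2), (-5, -5)]

Jarvis march: at each step, from the current hull vertex p, select the next vertex q as the point such that every other point lies strictly to the left of (or on) the directed line p → q. (Equivalently: for every other point r, the cross product (q − p) × (r − p) ≥ 0.)
Starting point (lowest x, tie lowest y): (-7, -8). Wrap until returning to start. Resulting hull: (-7, -8), (10, -2), (-2, -2), (-5, -5).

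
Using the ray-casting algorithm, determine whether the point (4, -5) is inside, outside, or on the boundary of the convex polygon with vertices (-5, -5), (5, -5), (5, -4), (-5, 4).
The point (4, -5) lies on the polygon boundary

Boundary check: the query satisfies the collinearity and bounding-box conditions for some polygon edge, so it lies exactly on the boundary.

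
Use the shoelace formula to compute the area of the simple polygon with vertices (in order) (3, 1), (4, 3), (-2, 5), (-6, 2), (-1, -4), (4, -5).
Area = 123/2

Shoelace formula: Area = (1/2) |Σ_i (x_i · y_{i+1} − x_{i+1} · y_i)| (indices mod n). Compute each cross term:
  (3)(3) − (4)(1) = 5
  (4)(5) − (-2)(3) = 26
  (-2)(2) − (-6)(5) = 26
  (-6)(-4) − (-1)(2) = 26
  (-1)(-5) − (4)(-4) = 21
  (4)(1) − (3)(-5) = 19
Sum = 123, so (signed) Area = 123/2 = 123/2, |Area| = 123/2.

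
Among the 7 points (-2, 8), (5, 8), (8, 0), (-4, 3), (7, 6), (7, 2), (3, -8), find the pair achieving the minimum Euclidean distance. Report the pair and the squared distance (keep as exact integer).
Pair = ((8, 0), (7, 2)); squared distance = 5

Compute all C(7, 2) = 21 pairwise squared distances (x_i − x_j)² + (y_i − y_j)². The minimum is 5, attained by the pair ((8, 0), (7, 2)).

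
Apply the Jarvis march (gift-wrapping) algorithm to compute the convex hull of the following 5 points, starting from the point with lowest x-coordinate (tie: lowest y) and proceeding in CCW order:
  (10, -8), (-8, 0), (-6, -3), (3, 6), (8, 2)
Hull (CCW) = [(-8, 0), (-6, -3), (10, -8), (8, 2), (3, 6)]

Jarvis march: at each step, from the current hull vertex p, select the next vertex q as the point such that every other point lies strictly to the left of (or on) the directed line p → q. (Equivalently: for every other point r, the cross product (q − p) × (r − p) ≥ 0.)
Starting point (lowest x, tie lowest y): (-8, 0). Wrap until returning to start. Resulting hull: (-8, 0), (-6, -3), (10, -8), (8, 2), (3, 6).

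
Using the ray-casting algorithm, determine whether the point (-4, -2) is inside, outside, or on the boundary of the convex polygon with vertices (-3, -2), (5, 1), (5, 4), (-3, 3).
The point (-4, -2) lies strictly outside the polygon

Cast a horizontal ray to the right from the query point and count how many polygon edges it crosses (each edge strictly once or zero times, handled with the usual half-open convention). 
Parity of crossings → even ⇒ outside.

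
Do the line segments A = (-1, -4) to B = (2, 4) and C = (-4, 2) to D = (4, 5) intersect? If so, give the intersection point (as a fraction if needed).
No (intersection of containing lines falls outside at least one segment)

Parametrize and solve: t = 57/55, s = 42/55. At least one of these is outside [0, 1], so the segments do not intersect.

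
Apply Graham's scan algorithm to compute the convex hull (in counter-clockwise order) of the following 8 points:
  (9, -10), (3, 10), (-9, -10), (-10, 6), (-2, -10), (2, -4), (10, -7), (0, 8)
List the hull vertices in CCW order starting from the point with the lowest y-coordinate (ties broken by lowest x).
Hull (CCW) = [(-9, -10), (9, -10), (10, -7), (3, 10), (-10, 6)]

Graham scan procedure:
  1. Find the pivot p₀ = point with lowest y (tie → lowest x): (-9, -10).
  2. Sort the remaining points by polar angle around p₀.
  3. Walk through sorted points, maintaining a stack; pop the top while the last three entries make a non-left turn (cross product ≤ 0).
  4. Final stack is the convex hull in CCW order: (-9, -10), (9, -10), (10, -7), (3, 10), (-10, 6).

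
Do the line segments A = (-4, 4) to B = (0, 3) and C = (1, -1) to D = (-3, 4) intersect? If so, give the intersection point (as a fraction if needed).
Yes; intersection at (-11/4, 59/16) (t = 5/16 on AB, s = 15/16 on CD)

Parametrize AB as A + t(B − A) = (-4 + 4 t, 4 + -1 t) and CD as C + s(D − C) = (1 + -4 s, -1 + 5 s). Solve the linear system for (t, s). Determinant = -16 ≠ 0, so a unique intersection of the containing lines exists. Solution: t = 5/16, s = 15/16 — both in [0, 1], so the segments cross. Intersection point: (-11/4, 59/16).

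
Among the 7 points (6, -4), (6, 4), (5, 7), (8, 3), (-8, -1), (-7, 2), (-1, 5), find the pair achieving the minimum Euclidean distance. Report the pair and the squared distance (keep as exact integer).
Pair = ((6, 4), (8, 3)); squared distance = 5

Compute all C(7, 2) = 21 pairwise squared distances (x_i − x_j)² + (y_i − y_j)². The minimum is 5, attained by the pair ((6, 4), (8, 3)).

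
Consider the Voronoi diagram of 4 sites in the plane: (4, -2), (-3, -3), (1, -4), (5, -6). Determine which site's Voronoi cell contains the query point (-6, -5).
Nearest site = (-3, -3)

The Voronoi cell of site s contains exactly those query points closer to s than to any other site. Compute squared distances from q = (-6, -5) to each site:
  (-3 − -6)² + (-3 − -5)² = 13
  (1 − -6)² + (-4 − -5)² = 50
  (4 − -6)² + (-2 − -5)² = 109
  (5 − -6)² + (-6 − -5)² = 122
Minimum is attained by (-3, -3), so q lies in its Voronoi cell.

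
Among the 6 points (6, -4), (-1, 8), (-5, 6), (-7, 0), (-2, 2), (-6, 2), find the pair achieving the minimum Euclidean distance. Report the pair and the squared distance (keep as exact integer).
Pair = ((-7, 0), (-6, 2)); squared distance = 5

Compute all C(6, 2) = 15 pairwise squared distances (x_i − x_j)² + (y_i − y_j)². The minimum is 5, attained by the pair ((-7, 0), (-6, 2)).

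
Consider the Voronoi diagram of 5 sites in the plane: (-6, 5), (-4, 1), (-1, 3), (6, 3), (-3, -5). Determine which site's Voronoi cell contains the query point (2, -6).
Nearest site = (-3, -5)

The Voronoi cell of site s contains exactly those query points closer to s than to any other site. Compute squared distances from q = (2, -6) to each site:
  (-3 − 2)² + (-5 − -6)² = 26
  (-4 − 2)² + (1 − -6)² = 85
  (-1 − 2)² + (3 − -6)² = 90
  (6 − 2)² + (3 − -6)² = 97
  (-6 − 2)² + (5 − -6)² = 185
Minimum is attained by (-3, -5), so q lies in its Voronoi cell.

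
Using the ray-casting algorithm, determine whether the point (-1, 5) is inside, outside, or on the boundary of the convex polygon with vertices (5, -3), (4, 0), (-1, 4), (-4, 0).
The point (-1, 5) lies strictly outside the polygon

Cast a horizontal ray to the right from the query point and count how many polygon edges it crosses (each edge strictly once or zero times, handled with the usual half-open convention). 
Parity of crossings → even ⇒ outside.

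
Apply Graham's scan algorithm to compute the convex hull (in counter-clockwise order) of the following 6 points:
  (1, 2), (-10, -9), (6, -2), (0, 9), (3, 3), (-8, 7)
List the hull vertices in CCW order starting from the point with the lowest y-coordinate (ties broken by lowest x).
Hull (CCW) = [(-10, -9), (6, -2), (0, 9), (-8, 7)]

Graham scan procedure:
  1. Find the pivot p₀ = point with lowest y (tie → lowest x): (-10, -9).
  2. Sort the remaining points by polar angle around p₀.
  3. Walk through sorted points, maintaining a stack; pop the top while the last three entries make a non-left turn (cross product ≤ 0).
  4. Final stack is the convex hull in CCW order: (-10, -9), (6, -2), (0, 9), (-8, 7).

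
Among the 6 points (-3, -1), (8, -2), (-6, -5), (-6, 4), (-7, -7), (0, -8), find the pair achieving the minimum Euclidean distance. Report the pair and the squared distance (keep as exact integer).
Pair = ((-6, -5), (-7, -7)); squared distance = 5

Compute all C(6, 2) = 15 pairwise squared distances (x_i − x_j)² + (y_i − y_j)². The minimum is 5, attained by the pair ((-6, -5), (-7, -7)).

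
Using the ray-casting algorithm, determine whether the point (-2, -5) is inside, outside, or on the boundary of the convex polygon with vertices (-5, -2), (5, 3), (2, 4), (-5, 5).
The point (-2, -5) lies strictly outside the polygon

Cast a horizontal ray to the right from the query point and count how many polygon edges it crosses (each edge strictly once or zero times, handled with the usual half-open convention). 
Parity of crossings → even ⇒ outside.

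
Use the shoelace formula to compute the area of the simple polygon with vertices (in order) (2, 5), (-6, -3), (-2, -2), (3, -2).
Area = 59/2

Shoelace formula: Area = (1/2) |Σ_i (x_i · y_{i+1} − x_{i+1} · y_i)| (indices mod n). Compute each cross term:
  (2)(-3) − (-6)(5) = 24
  (-6)(-2) − (-2)(-3) = 6
  (-2)(-2) − (3)(-2) = 10
  (3)(5) − (2)(-2) = 19
Sum = 59, so (signed) Area = 59/2 = 59/2, |Area| = 59/2.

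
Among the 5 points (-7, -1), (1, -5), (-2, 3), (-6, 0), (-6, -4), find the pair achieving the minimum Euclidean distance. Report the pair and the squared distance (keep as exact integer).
Pair = ((-7, -1), (-6, 0)); squared distance = 2

Compute all C(5, 2) = 10 pairwise squared distances (x_i − x_j)² + (y_i − y_j)². The minimum is 2, attained by the pair ((-7, -1), (-6, 0)).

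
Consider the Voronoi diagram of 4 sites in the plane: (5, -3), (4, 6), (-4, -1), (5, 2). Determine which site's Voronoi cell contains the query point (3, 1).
Nearest site = (5, 2)

The Voronoi cell of site s contains exactly those query points closer to s than to any other site. Compute squared distances from q = (3, 1) to each site:
  (5 − 3)² + (2 − 1)² = 5
  (5 − 3)² + (-3 − 1)² = 20
  (4 − 3)² + (6 − 1)² = 26
  (-4 − 3)² + (-1 − 1)² = 53
Minimum is attained by (5, 2), so q lies in its Voronoi cell.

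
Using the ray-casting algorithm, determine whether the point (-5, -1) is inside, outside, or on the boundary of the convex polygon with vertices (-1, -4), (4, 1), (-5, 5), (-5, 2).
The point (-5, -1) lies strictly outside the polygon

Cast a horizontal ray to the right from the query point and count how many polygon edges it crosses (each edge strictly once or zero times, handled with the usual half-open convention). 
Parity of crossings → even ⇒ outside.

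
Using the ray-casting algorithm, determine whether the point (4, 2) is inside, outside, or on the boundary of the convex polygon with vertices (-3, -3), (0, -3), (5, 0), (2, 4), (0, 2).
The point (4, 2) lies strictly outside the polygon

Cast a horizontal ray to the right from the query point and count how many polygon edges it crosses (each edge strictly once or zero times, handled with the usual half-open convention). 
Parity of crossings → even ⇒ outside.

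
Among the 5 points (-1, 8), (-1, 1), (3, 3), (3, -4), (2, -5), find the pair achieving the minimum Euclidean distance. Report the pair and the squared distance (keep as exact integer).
Pair = ((3, -4), (2, -5)); squared distance = 2

Compute all C(5, 2) = 10 pairwise squared distances (x_i − x_j)² + (y_i − y_j)². The minimum is 2, attained by the pair ((3, -4), (2, -5)).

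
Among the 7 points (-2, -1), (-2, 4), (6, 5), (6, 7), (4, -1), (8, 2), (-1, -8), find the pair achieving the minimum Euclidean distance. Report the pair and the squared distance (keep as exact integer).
Pair = ((6, 5), (6, 7)); squared distance = 4

Compute all C(7, 2) = 21 pairwise squared distances (x_i − x_j)² + (y_i − y_j)². The minimum is 4, attained by the pair ((6, 5), (6, 7)).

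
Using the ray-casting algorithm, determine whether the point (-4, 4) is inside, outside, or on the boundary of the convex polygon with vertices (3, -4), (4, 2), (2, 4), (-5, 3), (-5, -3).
The point (-4, 4) lies strictly outside the polygon

Cast a horizontal ray to the right from the query point and count how many polygon edges it crosses (each edge strictly once or zero times, handled with the usual half-open convention). 
Parity of crossings → even ⇒ outside.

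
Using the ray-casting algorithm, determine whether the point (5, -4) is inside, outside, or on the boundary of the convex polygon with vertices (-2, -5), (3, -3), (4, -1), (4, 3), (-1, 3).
The point (5, -4) lies strictly outside the polygon

Cast a horizontal ray to the right from the query point and count how many polygon edges it crosses (each edge strictly once or zero times, handled with the usual half-open convention). 
Parity of crossings → even ⇒ outside.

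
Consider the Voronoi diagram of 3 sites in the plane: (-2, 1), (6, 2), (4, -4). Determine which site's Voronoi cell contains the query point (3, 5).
Nearest site = (6, 2)

The Voronoi cell of site s contains exactly those query points closer to s than to any other site. Compute squared distances from q = (3, 5) to each site:
  (6 − 3)² + (2 − 5)² = 18
  (-2 − 3)² + (1 − 5)² = 41
  (4 − 3)² + (-4 − 5)² = 82
Minimum is attained by (6, 2), so q lies in its Voronoi cell.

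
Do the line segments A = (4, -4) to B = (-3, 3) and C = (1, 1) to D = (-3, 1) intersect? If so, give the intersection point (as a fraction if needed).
Yes; intersection at (-1, 1) (t = 5/7 on AB, s = 1/2 on CD)

Parametrize AB as A + t(B − A) = (4 + -7 t, -4 + 7 t) and CD as C + s(D − C) = (1 + -4 s, 1 + 0 s). Solve the linear system for (t, s). Determinant = -28 ≠ 0, so a unique intersection of the containing lines exists. Solution: t = 5/7, s = 1/2 — both in [0, 1], so the segments cross. Intersection point: (-1, 1).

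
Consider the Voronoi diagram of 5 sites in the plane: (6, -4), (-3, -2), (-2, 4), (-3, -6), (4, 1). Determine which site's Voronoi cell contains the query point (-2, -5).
Nearest site = (-3, -6)

The Voronoi cell of site s contains exactly those query points closer to s than to any other site. Compute squared distances from q = (-2, -5) to each site:
  (-3 − -2)² + (-6 − -5)² = 2
  (-3 − -2)² + (-2 − -5)² = 10
  (6 − -2)² + (-4 − -5)² = 65
  (4 − -2)² + (1 − -5)² = 72
  (-2 − -2)² + (4 − -5)² = 81
Minimum is attained by (-3, -6), so q lies in its Voronoi cell.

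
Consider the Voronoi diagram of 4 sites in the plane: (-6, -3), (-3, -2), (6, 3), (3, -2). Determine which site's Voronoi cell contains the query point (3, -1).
Nearest site = (3, -2)

The Voronoi cell of site s contains exactly those query points closer to s than to any other site. Compute squared distances from q = (3, -1) to each site:
  (3 − 3)² + (-2 − -1)² = 1
  (6 − 3)² + (3 − -1)² = 25
  (-3 − 3)² + (-2 − -1)² = 37
  (-6 − 3)² + (-3 − -1)² = 85
Minimum is attained by (3, -2), so q lies in its Voronoi cell.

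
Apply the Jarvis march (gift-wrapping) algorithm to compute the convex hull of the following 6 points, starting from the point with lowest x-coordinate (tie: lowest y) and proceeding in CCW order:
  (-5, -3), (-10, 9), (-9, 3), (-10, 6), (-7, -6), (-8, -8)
Hull (CCW) = [(-10, 6), (-8, -8), (-5, -3), (-10, 9)]

Jarvis march: at each step, from the current hull vertex p, select the next vertex q as the point such that every other point lies strictly to the left of (or on) the directed line p → q. (Equivalently: for every other point r, the cross product (q − p) × (r − p) ≥ 0.)
Starting point (lowest x, tie lowest y): (-10, 6). Wrap until returning to start. Resulting hull: (-10, 6), (-8, -8), (-5, -3), (-10, 9).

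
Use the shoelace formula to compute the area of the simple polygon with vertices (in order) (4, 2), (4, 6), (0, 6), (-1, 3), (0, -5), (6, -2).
Area = 101/2

Shoelace formula: Area = (1/2) |Σ_i (x_i · y_{i+1} − x_{i+1} · y_i)| (indices mod n). Compute each cross term:
  (4)(6) − (4)(2) = 16
  (4)(6) − (0)(6) = 24
  (0)(3) − (-1)(6) = 6
  (-1)(-5) − (0)(3) = 5
  (0)(-2) − (6)(-5) = 30
  (6)(2) − (4)(-2) = 20
Sum = 101, so (signed) Area = 101/2 = 101/2, |Area| = 101/2.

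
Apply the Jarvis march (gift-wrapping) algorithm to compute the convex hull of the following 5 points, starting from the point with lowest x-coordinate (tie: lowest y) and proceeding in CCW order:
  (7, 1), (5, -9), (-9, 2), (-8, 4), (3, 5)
Hull (CCW) = [(-9, 2), (5, -9), (7, 1), (3, 5), (-8, 4)]

Jarvis march: at each step, from the current hull vertex p, select the next vertex q as the point such that every other point lies strictly to the left of (or on) the directed line p → q. (Equivalently: for every other point r, the cross product (q − p) × (r − p) ≥ 0.)
Starting point (lowest x, tie lowest y): (-9, 2). Wrap until returning to start. Resulting hull: (-9, 2), (5, -9), (7, 1), (3, 5), (-8, 4).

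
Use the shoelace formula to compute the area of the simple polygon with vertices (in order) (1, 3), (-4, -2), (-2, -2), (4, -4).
Area = 23

Shoelace formula: Area = (1/2) |Σ_i (x_i · y_{i+1} − x_{i+1} · y_i)| (indices mod n). Compute each cross term:
  (1)(-2) − (-4)(3) = 10
  (-4)(-2) − (-2)(-2) = 4
  (-2)(-4) − (4)(-2) = 16
  (4)(3) − (1)(-4) = 16
Sum = 46, so (signed) Area = 46/2 = 23, |Area| = 23.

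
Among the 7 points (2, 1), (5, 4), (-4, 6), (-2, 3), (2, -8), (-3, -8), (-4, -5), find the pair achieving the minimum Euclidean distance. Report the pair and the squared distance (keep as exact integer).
Pair = ((-3, -8), (-4, -5)); squared distance = 10

Compute all C(7, 2) = 21 pairwise squared distances (x_i − x_j)² + (y_i − y_j)². The minimum is 10, attained by the pair ((-3, -8), (-4, -5)).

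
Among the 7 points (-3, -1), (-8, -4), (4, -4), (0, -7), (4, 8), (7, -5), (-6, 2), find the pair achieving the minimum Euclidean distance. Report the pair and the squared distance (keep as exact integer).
Pair = ((4, -4), (7, -5)); squared distance = 10

Compute all C(7, 2) = 21 pairwise squared distances (x_i − x_j)² + (y_i − y_j)². The minimum is 10, attained by the pair ((4, -4), (7, -5)).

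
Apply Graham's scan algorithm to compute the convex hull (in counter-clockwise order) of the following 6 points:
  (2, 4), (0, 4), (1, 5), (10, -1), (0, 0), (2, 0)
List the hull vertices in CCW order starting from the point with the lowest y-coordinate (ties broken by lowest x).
Hull (CCW) = [(10, -1), (1, 5), (0, 4), (0, 0)]

Graham scan procedure:
  1. Find the pivot p₀ = point with lowest y (tie → lowest x): (10, -1).
  2. Sort the remaining points by polar angle around p₀.
  3. Walk through sorted points, maintaining a stack; pop the top while the last three entries make a non-left turn (cross product ≤ 0).
  4. Final stack is the convex hull in CCW order: (10, -1), (1, 5), (0, 4), (0, 0).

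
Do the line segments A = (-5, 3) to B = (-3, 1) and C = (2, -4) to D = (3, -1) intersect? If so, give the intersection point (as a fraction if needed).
No (intersection of containing lines falls outside at least one segment)

Parametrize and solve: t = 7/2, s = 0. At least one of these is outside [0, 1], so the segments do not intersect.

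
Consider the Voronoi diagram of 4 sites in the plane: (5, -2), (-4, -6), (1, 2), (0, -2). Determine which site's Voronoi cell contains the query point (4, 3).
Nearest site = (1, 2)

The Voronoi cell of site s contains exactly those query points closer to s than to any other site. Compute squared distances from q = (4, 3) to each site:
  (1 − 4)² + (2 − 3)² = 10
  (5 − 4)² + (-2 − 3)² = 26
  (0 − 4)² + (-2 − 3)² = 41
  (-4 − 4)² + (-6 − 3)² = 145
Minimum is attained by (1, 2), so q lies in its Voronoi cell.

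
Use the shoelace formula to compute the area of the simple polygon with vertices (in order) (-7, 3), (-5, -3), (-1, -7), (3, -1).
Area = 46

Shoelace formula: Area = (1/2) |Σ_i (x_i · y_{i+1} − x_{i+1} · y_i)| (indices mod n). Compute each cross term:
  (-7)(-3) − (-5)(3) = 36
  (-5)(-7) − (-1)(-3) = 32
  (-1)(-1) − (3)(-7) = 22
  (3)(3) − (-7)(-1) = 2
Sum = 92, so (signed) Area = 92/2 = 46, |Area| = 46.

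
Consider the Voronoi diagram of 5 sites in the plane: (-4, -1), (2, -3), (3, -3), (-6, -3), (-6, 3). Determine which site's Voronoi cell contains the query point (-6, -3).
Nearest site = (-6, -3)

The Voronoi cell of site s contains exactly those query points closer to s than to any other site. Compute squared distances from q = (-6, -3) to each site:
  (-6 − -6)² + (-3 − -3)² = 0
  (-4 − -6)² + (-1 − -3)² = 8
  (-6 − -6)² + (3 − -3)² = 36
  (2 − -6)² + (-3 − -3)² = 64
  (3 − -6)² + (-3 − -3)² = 81
Minimum is attained by (-6, -3), so q lies in its Voronoi cell.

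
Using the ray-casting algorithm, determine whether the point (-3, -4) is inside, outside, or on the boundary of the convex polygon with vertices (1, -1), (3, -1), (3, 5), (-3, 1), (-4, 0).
The point (-3, -4) lies strictly outside the polygon

Cast a horizontal ray to the right from the query point and count how many polygon edges it crosses (each edge strictly once or zero times, handled with the usual half-open convention). 
Parity of crossings → even ⇒ outside.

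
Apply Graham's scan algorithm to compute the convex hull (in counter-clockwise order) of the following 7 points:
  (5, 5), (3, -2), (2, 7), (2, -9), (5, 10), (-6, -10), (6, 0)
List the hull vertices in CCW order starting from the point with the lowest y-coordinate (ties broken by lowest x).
Hull (CCW) = [(-6, -10), (2, -9), (6, 0), (5, 10), (2, 7)]

Graham scan procedure:
  1. Find the pivot p₀ = point with lowest y (tie → lowest x): (-6, -10).
  2. Sort the remaining points by polar angle around p₀.
  3. Walk through sorted points, maintaining a stack; pop the top while the last three entries make a non-left turn (cross product ≤ 0).
  4. Final stack is the convex hull in CCW order: (-6, -10), (2, -9), (6, 0), (5, 10), (2, 7).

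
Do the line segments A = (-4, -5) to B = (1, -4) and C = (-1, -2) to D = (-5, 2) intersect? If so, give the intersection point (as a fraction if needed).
No (intersection of containing lines falls outside at least one segment)

Parametrize and solve: t = 1, s = -1/2. At least one of these is outside [0, 1], so the segments do not intersect.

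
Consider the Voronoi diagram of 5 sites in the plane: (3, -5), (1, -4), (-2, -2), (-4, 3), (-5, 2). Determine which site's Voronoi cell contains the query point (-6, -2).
Nearest site = (-2, -2)

The Voronoi cell of site s contains exactly those query points closer to s than to any other site. Compute squared distances from q = (-6, -2) to each site:
  (-2 − -6)² + (-2 − -2)² = 16
  (-5 − -6)² + (2 − -2)² = 17
  (-4 − -6)² + (3 − -2)² = 29
  (1 − -6)² + (-4 − -2)² = 53
  (3 − -6)² + (-5 − -2)² = 90
Minimum is attained by (-2, -2), so q lies in its Voronoi cell.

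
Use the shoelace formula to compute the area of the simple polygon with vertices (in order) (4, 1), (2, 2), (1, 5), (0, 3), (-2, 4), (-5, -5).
Area = 34

Shoelace formula: Area = (1/2) |Σ_i (x_i · y_{i+1} − x_{i+1} · y_i)| (indices mod n). Compute each cross term:
  (4)(2) − (2)(1) = 6
  (2)(5) − (1)(2) = 8
  (1)(3) − (0)(5) = 3
  (0)(4) − (-2)(3) = 6
  (-2)(-5) − (-5)(4) = 30
  (-5)(1) − (4)(-5) = 15
Sum = 68, so (signed) Area = 68/2 = 34, |Area| = 34.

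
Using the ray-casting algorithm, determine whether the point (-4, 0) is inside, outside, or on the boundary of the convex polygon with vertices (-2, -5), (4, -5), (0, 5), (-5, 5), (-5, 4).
The point (-4, 0) lies strictly outside the polygon

Cast a horizontal ray to the right from the query point and count how many polygon edges it crosses (each edge strictly once or zero times, handled with the usual half-open convention). 
Parity of crossings → even ⇒ outside.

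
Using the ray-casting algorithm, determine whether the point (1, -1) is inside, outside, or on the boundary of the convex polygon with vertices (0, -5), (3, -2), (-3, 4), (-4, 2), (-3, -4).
The point (1, -1) lies strictly inside the polygon

Cast a horizontal ray to the right from the query point and count how many polygon edges it crosses (each edge strictly once or zero times, handled with the usual half-open convention). 
Parity of crossings → odd ⇒ inside.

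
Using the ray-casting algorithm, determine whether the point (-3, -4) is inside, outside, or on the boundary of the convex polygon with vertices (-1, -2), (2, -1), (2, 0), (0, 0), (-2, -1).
The point (-3, -4) lies strictly outside the polygon

Cast a horizontal ray to the right from the query point and count how many polygon edges it crosses (each edge strictly once or zero times, handled with the usual half-open convention). 
Parity of crossings → even ⇒ outside.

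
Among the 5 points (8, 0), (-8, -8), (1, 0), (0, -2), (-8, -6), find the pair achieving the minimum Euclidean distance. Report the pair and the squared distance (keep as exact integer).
Pair = ((-8, -8), (-8, -6)); squared distance = 4

Compute all C(5, 2) = 10 pairwise squared distances (x_i − x_j)² + (y_i − y_j)². The minimum is 4, attained by the pair ((-8, -8), (-8, -6)).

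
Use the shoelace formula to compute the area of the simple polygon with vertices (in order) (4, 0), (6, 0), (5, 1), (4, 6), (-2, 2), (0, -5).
Area = 41

Shoelace formula: Area = (1/2) |Σ_i (x_i · y_{i+1} − x_{i+1} · y_i)| (indices mod n). Compute each cross term:
  (4)(0) − (6)(0) = 0
  (6)(1) − (5)(0) = 6
  (5)(6) − (4)(1) = 26
  (4)(2) − (-2)(6) = 20
  (-2)(-5) − (0)(2) = 10
  (0)(0) − (4)(-5) = 20
Sum = 82, so (signed) Area = 82/2 = 41, |Area| = 41.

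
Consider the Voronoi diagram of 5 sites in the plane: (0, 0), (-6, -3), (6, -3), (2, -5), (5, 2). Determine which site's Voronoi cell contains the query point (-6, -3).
Nearest site = (-6, -3)

The Voronoi cell of site s contains exactly those query points closer to s than to any other site. Compute squared distances from q = (-6, -3) to each site:
  (-6 − -6)² + (-3 − -3)² = 0
  (0 − -6)² + (0 − -3)² = 45
  (2 − -6)² + (-5 − -3)² = 68
  (6 − -6)² + (-3 − -3)² = 144
  (5 − -6)² + (2 − -3)² = 146
Minimum is attained by (-6, -3), so q lies in its Voronoi cell.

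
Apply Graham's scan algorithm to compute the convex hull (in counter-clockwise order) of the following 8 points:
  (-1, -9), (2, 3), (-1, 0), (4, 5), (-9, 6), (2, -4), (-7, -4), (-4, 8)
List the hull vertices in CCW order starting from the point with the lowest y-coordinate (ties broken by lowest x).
Hull (CCW) = [(-1, -9), (2, -4), (4, 5), (-4, 8), (-9, 6), (-7, -4)]

Graham scan procedure:
  1. Find the pivot p₀ = point with lowest y (tie → lowest x): (-1, -9).
  2. Sort the remaining points by polar angle around p₀.
  3. Walk through sorted points, maintaining a stack; pop the top while the last three entries make a non-left turn (cross product ≤ 0).
  4. Final stack is the convex hull in CCW order: (-1, -9), (2, -4), (4, 5), (-4, 8), (-9, 6), (-7, -4).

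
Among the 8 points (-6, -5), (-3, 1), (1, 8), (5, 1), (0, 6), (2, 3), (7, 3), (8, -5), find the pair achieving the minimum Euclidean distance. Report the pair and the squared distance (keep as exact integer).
Pair = ((1, 8), (0, 6)); squared distance = 5

Compute all C(8, 2) = 28 pairwise squared distances (x_i − x_j)² + (y_i − y_j)². The minimum is 5, attained by the pair ((1, 8), (0, 6)).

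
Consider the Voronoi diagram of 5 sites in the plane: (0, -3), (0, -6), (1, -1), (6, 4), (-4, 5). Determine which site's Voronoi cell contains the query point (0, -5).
Nearest site = (0, -6)

The Voronoi cell of site s contains exactly those query points closer to s than to any other site. Compute squared distances from q = (0, -5) to each site:
  (0 − 0)² + (-6 − -5)² = 1
  (0 − 0)² + (-3 − -5)² = 4
  (1 − 0)² + (-1 − -5)² = 17
  (-4 − 0)² + (5 − -5)² = 116
  (6 − 0)² + (4 − -5)² = 117
Minimum is attained by (0, -6), so q lies in its Voronoi cell.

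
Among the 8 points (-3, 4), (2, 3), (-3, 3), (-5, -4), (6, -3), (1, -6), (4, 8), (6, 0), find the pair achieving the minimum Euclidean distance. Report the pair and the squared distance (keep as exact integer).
Pair = ((-3, 4), (-3, 3)); squared distance = 1

Compute all C(8, 2) = 28 pairwise squared distances (x_i − x_j)² + (y_i − y_j)². The minimum is 1, attained by the pair ((-3, 4), (-3, 3)).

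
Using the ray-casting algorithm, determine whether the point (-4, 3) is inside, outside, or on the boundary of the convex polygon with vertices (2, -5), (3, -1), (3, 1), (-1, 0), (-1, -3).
The point (-4, 3) lies strictly outside the polygon

Cast a horizontal ray to the right from the query point and count how many polygon edges it crosses (each edge strictly once or zero times, handled with the usual half-open convention). 
Parity of crossings → even ⇒ outside.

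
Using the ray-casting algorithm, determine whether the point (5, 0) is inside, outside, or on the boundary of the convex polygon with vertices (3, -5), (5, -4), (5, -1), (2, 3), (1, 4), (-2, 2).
The point (5, 0) lies strictly outside the polygon

Cast a horizontal ray to the right from the query point and count how many polygon edges it crosses (each edge strictly once or zero times, handled with the usual half-open convention). 
Parity of crossings → even ⇒ outside.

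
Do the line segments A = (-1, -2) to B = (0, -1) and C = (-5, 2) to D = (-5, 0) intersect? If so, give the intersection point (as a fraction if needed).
No (intersection of containing lines falls outside at least one segment)

Parametrize and solve: t = -4, s = 4. At least one of these is outside [0, 1], so the segments do not intersect.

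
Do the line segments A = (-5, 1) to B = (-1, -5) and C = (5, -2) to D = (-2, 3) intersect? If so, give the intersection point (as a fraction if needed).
No (intersection of containing lines falls outside at least one segment)

Parametrize and solve: t = -29/22, s = 24/11. At least one of these is outside [0, 1], so the segments do not intersect.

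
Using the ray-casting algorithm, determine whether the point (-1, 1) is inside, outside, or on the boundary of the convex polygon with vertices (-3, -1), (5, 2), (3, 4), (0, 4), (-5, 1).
The point (-1, 1) lies strictly inside the polygon

Cast a horizontal ray to the right from the query point and count how many polygon edges it crosses (each edge strictly once or zero times, handled with the usual half-open convention). 
Parity of crossings → odd ⇒ inside.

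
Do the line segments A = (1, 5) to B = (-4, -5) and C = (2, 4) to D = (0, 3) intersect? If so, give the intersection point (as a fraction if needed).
Yes; intersection at (0, 3) (t = 1/5 on AB, s = 1 on CD)

Parametrize AB as A + t(B − A) = (1 + -5 t, 5 + -10 t) and CD as C + s(D − C) = (2 + -2 s, 4 + -1 s). Solve the linear system for (t, s). Determinant = 15 ≠ 0, so a unique intersection of the containing lines exists. Solution: t = 1/5, s = 1 — both in [0, 1], so the segments cross. Intersection point: (0, 3).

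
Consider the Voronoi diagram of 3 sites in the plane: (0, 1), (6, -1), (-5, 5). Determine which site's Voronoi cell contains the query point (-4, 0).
Nearest site = (0, 1)

The Voronoi cell of site s contains exactly those query points closer to s than to any other site. Compute squared distances from q = (-4, 0) to each site:
  (0 − -4)² + (1 − 0)² = 17
  (-5 − -4)² + (5 − 0)² = 26
  (6 − -4)² + (-1 − 0)² = 101
Minimum is attained by (0, 1), so q lies in its Voronoi cell.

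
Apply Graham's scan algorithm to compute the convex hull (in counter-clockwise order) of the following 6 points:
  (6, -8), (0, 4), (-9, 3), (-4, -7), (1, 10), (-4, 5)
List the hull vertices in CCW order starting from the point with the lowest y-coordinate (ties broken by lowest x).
Hull (CCW) = [(6, -8), (1, 10), (-9, 3), (-4, -7)]

Graham scan procedure:
  1. Find the pivot p₀ = point with lowest y (tie → lowest x): (6, -8).
  2. Sort the remaining points by polar angle around p₀.
  3. Walk through sorted points, maintaining a stack; pop the top while the last three entries make a non-left turn (cross product ≤ 0).
  4. Final stack is the convex hull in CCW order: (6, -8), (1, 10), (-9, 3), (-4, -7).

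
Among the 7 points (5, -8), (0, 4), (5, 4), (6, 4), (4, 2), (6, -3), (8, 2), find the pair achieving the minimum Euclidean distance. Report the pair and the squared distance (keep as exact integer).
Pair = ((5, 4), (6, 4)); squared distance = 1

Compute all C(7, 2) = 21 pairwise squared distances (x_i − x_j)² + (y_i − y_j)². The minimum is 1, attained by the pair ((5, 4), (6, 4)).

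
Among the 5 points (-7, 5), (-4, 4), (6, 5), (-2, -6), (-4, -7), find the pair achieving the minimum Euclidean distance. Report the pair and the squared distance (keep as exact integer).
Pair = ((-2, -6), (-4, -7)); squared distance = 5

Compute all C(5, 2) = 10 pairwise squared distances (x_i − x_j)² + (y_i − y_j)². The minimum is 5, attained by the pair ((-2, -6), (-4, -7)).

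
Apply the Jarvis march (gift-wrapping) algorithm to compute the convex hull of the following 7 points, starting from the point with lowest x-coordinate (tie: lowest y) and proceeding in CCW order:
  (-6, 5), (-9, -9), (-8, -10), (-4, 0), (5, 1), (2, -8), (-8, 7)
Hull (CCW) = [(-9, -9), (-8, -10), (2, -8), (5, 1), (-8, 7)]

Jarvis march: at each step, from the current hull vertex p, select the next vertex q as the point such that every other point lies strictly to the left of (or on) the directed line p → q. (Equivalently: for every other point r, the cross product (q − p) × (r − p) ≥ 0.)
Starting point (lowest x, tie lowest y): (-9, -9). Wrap until returning to start. Resulting hull: (-9, -9), (-8, -10), (2, -8), (5, 1), (-8, 7).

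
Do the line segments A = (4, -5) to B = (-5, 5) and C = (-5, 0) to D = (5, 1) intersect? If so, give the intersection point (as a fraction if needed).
Yes; intersection at (-95/109, 45/109) (t = 59/109 on AB, s = 45/109 on CD)

Parametrize AB as A + t(B − A) = (4 + -9 t, -5 + 10 t) and CD as C + s(D − C) = (-5 + 10 s, 0 + 1 s). Solve the linear system for (t, s). Determinant = 109 ≠ 0, so a unique intersection of the containing lines exists. Solution: t = 59/109, s = 45/109 — both in [0, 1], so the segments cross. Intersection point: (-95/109, 45/109).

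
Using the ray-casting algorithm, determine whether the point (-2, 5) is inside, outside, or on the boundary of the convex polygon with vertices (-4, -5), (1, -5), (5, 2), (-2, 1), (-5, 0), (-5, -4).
The point (-2, 5) lies strictly outside the polygon

Cast a horizontal ray to the right from the query point and count how many polygon edges it crosses (each edge strictly once or zero times, handled with the usual half-open convention). 
Parity of crossings → even ⇒ outside.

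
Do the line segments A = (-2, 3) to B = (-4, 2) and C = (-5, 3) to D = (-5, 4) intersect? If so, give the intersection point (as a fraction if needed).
No (intersection of containing lines falls outside at least one segment)

Parametrize and solve: t = 3/2, s = -3/2. At least one of these is outside [0, 1], so the segments do not intersect.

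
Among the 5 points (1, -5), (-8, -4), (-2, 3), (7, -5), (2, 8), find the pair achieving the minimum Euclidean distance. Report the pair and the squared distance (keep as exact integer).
Pair = ((1, -5), (7, -5)); squared distance = 36

Compute all C(5, 2) = 10 pairwise squared distances (x_i − x_j)² + (y_i − y_j)². The minimum is 36, attained by the pair ((1, -5), (7, -5)).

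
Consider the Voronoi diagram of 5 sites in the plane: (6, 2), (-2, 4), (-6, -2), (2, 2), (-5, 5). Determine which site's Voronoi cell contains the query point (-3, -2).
Nearest site = (-6, -2)

The Voronoi cell of site s contains exactly those query points closer to s than to any other site. Compute squared distances from q = (-3, -2) to each site:
  (-6 − -3)² + (-2 − -2)² = 9
  (-2 − -3)² + (4 − -2)² = 37
  (2 − -3)² + (2 − -2)² = 41
  (-5 − -3)² + (5 − -2)² = 53
  (6 − -3)² + (2 − -2)² = 97
Minimum is attained by (-6, -2), so q lies in its Voronoi cell.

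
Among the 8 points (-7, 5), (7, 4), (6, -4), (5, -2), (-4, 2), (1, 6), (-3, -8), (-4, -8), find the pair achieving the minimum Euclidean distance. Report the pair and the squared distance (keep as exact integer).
Pair = ((-3, -8), (-4, -8)); squared distance = 1

Compute all C(8, 2) = 28 pairwise squared distances (x_i − x_j)² + (y_i − y_j)². The minimum is 1, attained by the pair ((-3, -8), (-4, -8)).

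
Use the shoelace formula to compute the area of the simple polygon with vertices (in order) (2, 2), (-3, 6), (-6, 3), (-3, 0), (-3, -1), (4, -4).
Area = 89/2

Shoelace formula: Area = (1/2) |Σ_i (x_i · y_{i+1} − x_{i+1} · y_i)| (indices mod n). Compute each cross term:
  (2)(6) − (-3)(2) = 18
  (-3)(3) − (-6)(6) = 27
  (-6)(0) − (-3)(3) = 9
  (-3)(-1) − (-3)(0) = 3
  (-3)(-4) − (4)(-1) = 16
  (4)(2) − (2)(-4) = 16
Sum = 89, so (signed) Area = 89/2 = 89/2, |Area| = 89/2.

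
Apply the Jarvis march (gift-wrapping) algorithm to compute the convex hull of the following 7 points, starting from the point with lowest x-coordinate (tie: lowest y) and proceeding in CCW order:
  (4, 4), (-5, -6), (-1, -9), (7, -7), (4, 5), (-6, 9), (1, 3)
Hull (CCW) = [(-6, 9), (-5, -6), (-1, -9), (7, -7), (4, 5)]

Jarvis march: at each step, from the current hull vertex p, select the next vertex q as the point such that every other point lies strictly to the left of (or on) the directed line p → q. (Equivalently: for every other point r, the cross product (q − p) × (r − p) ≥ 0.)
Starting point (lowest x, tie lowest y): (-6, 9). Wrap until returning to start. Resulting hull: (-6, 9), (-5, -6), (-1, -9), (7, -7), (4, 5).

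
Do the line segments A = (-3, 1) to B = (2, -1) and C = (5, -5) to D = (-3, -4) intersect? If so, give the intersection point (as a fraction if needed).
No (intersection of containing lines falls outside at least one segment)

Parametrize and solve: t = 40/11, s = -14/11. At least one of these is outside [0, 1], so the segments do not intersect.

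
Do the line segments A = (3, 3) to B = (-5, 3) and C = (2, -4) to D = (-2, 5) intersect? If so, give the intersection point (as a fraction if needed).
Yes; intersection at (-10/9, 3) (t = 37/72 on AB, s = 7/9 on CD)

Parametrize AB as A + t(B − A) = (3 + -8 t, 3 + 0 t) and CD as C + s(D − C) = (2 + -4 s, -4 + 9 s). Solve the linear system for (t, s). Determinant = 72 ≠ 0, so a unique intersection of the containing lines exists. Solution: t = 37/72, s = 7/9 — both in [0, 1], so the segments cross. Intersection point: (-10/9, 3).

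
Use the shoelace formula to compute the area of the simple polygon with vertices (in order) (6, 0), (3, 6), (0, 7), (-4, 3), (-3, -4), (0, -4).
Area = 73

Shoelace formula: Area = (1/2) |Σ_i (x_i · y_{i+1} − x_{i+1} · y_i)| (indices mod n). Compute each cross term:
  (6)(6) − (3)(0) = 36
  (3)(7) − (0)(6) = 21
  (0)(3) − (-4)(7) = 28
  (-4)(-4) − (-3)(3) = 25
  (-3)(-4) − (0)(-4) = 12
  (0)(0) − (6)(-4) = 24
Sum = 146, so (signed) Area = 146/2 = 73, |Area| = 73.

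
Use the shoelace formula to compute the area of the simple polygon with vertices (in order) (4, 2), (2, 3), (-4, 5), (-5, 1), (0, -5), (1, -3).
Area = 95/2

Shoelace formula: Area = (1/2) |Σ_i (x_i · y_{i+1} − x_{i+1} · y_i)| (indices mod n). Compute each cross term:
  (4)(3) − (2)(2) = 8
  (2)(5) − (-4)(3) = 22
  (-4)(1) − (-5)(5) = 21
  (-5)(-5) − (0)(1) = 25
  (0)(-3) − (1)(-5) = 5
  (1)(2) − (4)(-3) = 14
Sum = 95, so (signed) Area = 95/2 = 95/2, |Area| = 95/2.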